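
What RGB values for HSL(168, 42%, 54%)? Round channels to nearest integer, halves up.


H=168°, S=0.42, L=0.54
C = (1-|2L-1|)×S = (1-|0.08|)×0.42 = 0.3864
H' = H/60 = 168/60 ≈ 2.8000; X = C×(1-|H' mod 2 - 1|) = 0.30912
m = L - C/2 = 0.54 - 0.1932 = 0.3468
Sector ⌊H'⌋ = 2 → (R',G',B') = (0.0, 0.3864, 0.30912)
RGB = ((R'+m)×255, (G'+m)×255, (B'+m)×255) = (88.434, 186.966, 167.2596)
Round half up → RGB(88, 187, 167)


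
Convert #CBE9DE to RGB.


CB → 203 (R)
E9 → 233 (G)
DE → 222 (B)
= RGB(203, 233, 222)


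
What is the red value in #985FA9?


Color: #985FA9
R = 98 = 152
G = 5F = 95
B = A9 = 169
Red = 152


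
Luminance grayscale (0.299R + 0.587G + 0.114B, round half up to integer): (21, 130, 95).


Gray = 0.299×R + 0.587×G + 0.114×B
Gray = 0.299×21 + 0.587×130 + 0.114×95
Gray = 6.279 + 76.310 + 10.830
Gray = 93.419 → round half up → 93
Gray = 93


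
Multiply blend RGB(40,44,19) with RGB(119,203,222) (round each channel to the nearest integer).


Multiply: C = A×B/255, rounded to nearest integer
R: 40×119/255 = 4760/255 ≈ 18.667 → 19
G: 44×203/255 = 8932/255 ≈ 35.027 → 35
B: 19×222/255 = 4218/255 ≈ 16.541 → 17
= RGB(19, 35, 17)


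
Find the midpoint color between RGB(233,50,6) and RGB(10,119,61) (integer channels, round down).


Midpoint: each channel = ⌊(C₁+C₂)/2⌋
R: ⌊(233+10)/2⌋ = 121
G: ⌊(50+119)/2⌋ = 84
B: ⌊(6+61)/2⌋ = 33
= RGB(121, 84, 33)


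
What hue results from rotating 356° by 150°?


New hue = (H + rotation) mod 360
New hue = (356 + 150) mod 360
= 506 mod 360
= 146°


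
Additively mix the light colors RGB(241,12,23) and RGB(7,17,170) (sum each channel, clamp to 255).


Additive: each channel = min(255, C₁+C₂)
R: 241+7 = 248 → 248
G: 12+17 = 29 → 29
B: 23+170 = 193 → 193
= RGB(248, 29, 193)


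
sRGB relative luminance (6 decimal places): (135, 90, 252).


Linearize each channel (sRGB transfer function): c = v/255; c_lin = c/12.92 if c ≤ 0.04045, else ((c+0.055)/1.055)^2.4
  R: 135/255 ≈ 0.529412 > 0.04045 → ((0.529412+0.055)/1.055)^2.4 ≈ 0.242281
  G: 90/255 ≈ 0.352941 > 0.04045 → ((0.352941+0.055)/1.055)^2.4 ≈ 0.102242
  B: 252/255 ≈ 0.988235 > 0.04045 → ((0.988235+0.055)/1.055)^2.4 ≈ 0.973445
R_lin = 0.242281, G_lin = 0.102242, B_lin = 0.973445
L = 0.2126×R + 0.7152×G + 0.0722×B
L = 0.2126×0.242281 + 0.7152×0.102242 + 0.0722×0.973445
L ≈ 0.194915


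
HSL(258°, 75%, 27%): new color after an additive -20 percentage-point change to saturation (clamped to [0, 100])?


Original S = 75%
Adjustment = -20 percentage points
New S = 75 + (-20) = 55
Clamp to [0, 100] → 55
= HSL(258°, 55%, 27%)


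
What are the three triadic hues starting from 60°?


Triadic: equally spaced at 120° intervals
H1 = 60°
H2 = (60 + 120) mod 360 = 180°
H3 = (60 + 240) mod 360 = 300°
Triadic = 60°, 180°, 300°


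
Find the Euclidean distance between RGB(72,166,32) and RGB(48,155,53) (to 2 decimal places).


d = √[(R₁-R₂)² + (G₁-G₂)² + (B₁-B₂)²]
d = √[(72-48)² + (166-155)² + (32-53)²]
d = √[576 + 121 + 441]
d = √1138
d ≈ 33.73


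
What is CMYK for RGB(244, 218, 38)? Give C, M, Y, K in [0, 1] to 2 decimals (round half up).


R'=244/255≈0.9569, G'=218/255≈0.8549, B'=38/255≈0.1490
K = 1 - max(R',G',B') = 1 - 244/255 = 11/255 = 0.04313… → 0.04
(1-R'-K)/(1-K) simplifies to (max-R)/max with max = 244:
C = (244-244)/244 = 0/244 = 0 → 0.00
M = (244-218)/244 = 26/244 = 0.10655… → 0.11
Y = (244-38)/244 = 206/244 = 0.84426… → 0.84
= CMYK(0.00, 0.11, 0.84, 0.04)


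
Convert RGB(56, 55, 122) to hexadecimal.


R = 56 → 38 (hex)
G = 55 → 37 (hex)
B = 122 → 7A (hex)
Hex = #38377A


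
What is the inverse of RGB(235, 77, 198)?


Invert: (255-R, 255-G, 255-B)
R: 255-235 = 20
G: 255-77 = 178
B: 255-198 = 57
= RGB(20, 178, 57)


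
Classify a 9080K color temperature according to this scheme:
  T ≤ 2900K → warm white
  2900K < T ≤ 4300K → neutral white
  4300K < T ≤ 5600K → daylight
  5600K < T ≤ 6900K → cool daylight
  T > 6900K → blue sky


Temperature: 9080K
9080K > 6900K → blue sky
Classification: blue sky


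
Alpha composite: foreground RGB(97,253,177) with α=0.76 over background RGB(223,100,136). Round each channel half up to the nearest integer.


C = α×F + (1-α)×B, with 1-α = 0.24
R: 0.76×97 + 0.24×223 = 73.72 + 53.52 = 127.24 → 127
G: 0.76×253 + 0.24×100 = 192.28 + 24.00 = 216.28 → 216
B: 0.76×177 + 0.24×136 = 134.52 + 32.64 = 167.16 → 167
= RGB(127, 216, 167)


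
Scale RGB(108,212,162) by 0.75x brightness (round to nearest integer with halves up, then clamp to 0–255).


Multiply each channel by 0.75, round half up, clamp to [0, 255]
R: 108×0.75 = 81
G: 212×0.75 = 159
B: 162×0.75 = 121.5 → round → 122
= RGB(81, 159, 122)


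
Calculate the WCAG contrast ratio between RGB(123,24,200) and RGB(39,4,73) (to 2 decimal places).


Linearize each sRGB channel c=v/255: c/12.92 if c ≤ 0.04045 else ((c+0.055)/1.055)^2.4
L = 0.2126×R_lin + 0.7152×G_lin + 0.0722×B_lin
Color 1 (123,24,200):
  R=123: 123/255≈0.4824 > 0.04045 → ((0.4824+0.055)/1.055)^2.4 ≈ 0.19807
  G=24: 24/255≈0.0941 > 0.04045 → ((0.0941+0.055)/1.055)^2.4 ≈ 0.00913
  B=200: 200/255≈0.7843 > 0.04045 → ((0.7843+0.055)/1.055)^2.4 ≈ 0.57758
  L1 = 0.2126×0.19807 + 0.7152×0.00913 + 0.0722×0.57758 ≈ 0.09034
Color 2 (39,4,73):
  R=39: 39/255≈0.1529 > 0.04045 → ((0.1529+0.055)/1.055)^2.4 ≈ 0.02029
  G=4: 4/255≈0.0157 ≤ 0.04045 → 0.0157/12.92 ≈ 0.00121
  B=73: 73/255≈0.2863 > 0.04045 → ((0.2863+0.055)/1.055)^2.4 ≈ 0.06663
  L2 = 0.2126×0.02029 + 0.7152×0.00121 + 0.0722×0.06663 ≈ 0.00999
Lighter = 0.09034, Darker = 0.00999
Ratio = (L_lighter + 0.05) / (L_darker + 0.05)
Ratio = (0.09034 + 0.05) / (0.00999 + 0.05) = 0.14034 / 0.05999 ≈ 2.3394
Ratio ≈ 2.34:1


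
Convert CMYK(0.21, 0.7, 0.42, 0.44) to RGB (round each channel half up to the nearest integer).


R = 255 × (1-C) × (1-K) = 255 × 0.79 × 0.56 = 112.812 → 113
G = 255 × (1-M) × (1-K) = 255 × 0.30 × 0.56 = 42.84 → 43
B = 255 × (1-Y) × (1-K) = 255 × 0.58 × 0.56 = 82.824 → 83
= RGB(113, 43, 83)


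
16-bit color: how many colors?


Colors = 2^bits = 2^16
= 65,536 colors


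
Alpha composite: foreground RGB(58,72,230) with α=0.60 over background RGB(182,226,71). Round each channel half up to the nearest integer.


C = α×F + (1-α)×B, with 1-α = 0.40
R: 0.60×58 + 0.40×182 = 34.80 + 72.80 = 107.60 → 108
G: 0.60×72 + 0.40×226 = 43.20 + 90.40 = 133.60 → 134
B: 0.60×230 + 0.40×71 = 138.00 + 28.40 = 166.40 → 166
= RGB(108, 134, 166)


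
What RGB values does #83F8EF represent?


83 → 131 (R)
F8 → 248 (G)
EF → 239 (B)
= RGB(131, 248, 239)


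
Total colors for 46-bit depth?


Colors = 2^bits = 2^46
= 70,368,744,177,664 colors


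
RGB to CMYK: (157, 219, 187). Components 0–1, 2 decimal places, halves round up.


R'=157/255≈0.6157, G'=219/255≈0.8588, B'=187/255≈0.7333
K = 1 - max(R',G',B') = 1 - 219/255 = 36/255 = 0.14117… → 0.14
(1-R'-K)/(1-K) simplifies to (max-R)/max with max = 219:
C = (219-157)/219 = 62/219 = 0.28310… → 0.28
M = (219-219)/219 = 0/219 = 0 → 0.00
Y = (219-187)/219 = 32/219 = 0.14611… → 0.15
= CMYK(0.28, 0.00, 0.15, 0.14)


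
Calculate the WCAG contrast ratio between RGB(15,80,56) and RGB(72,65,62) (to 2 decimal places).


Linearize each sRGB channel c=v/255: c/12.92 if c ≤ 0.04045 else ((c+0.055)/1.055)^2.4
L = 0.2126×R_lin + 0.7152×G_lin + 0.0722×B_lin
Color 1 (15,80,56):
  R=15: 15/255≈0.0588 > 0.04045 → ((0.0588+0.055)/1.055)^2.4 ≈ 0.00478
  G=80: 80/255≈0.3137 > 0.04045 → ((0.3137+0.055)/1.055)^2.4 ≈ 0.08022
  B=56: 56/255≈0.2196 > 0.04045 → ((0.2196+0.055)/1.055)^2.4 ≈ 0.03955
  L1 = 0.2126×0.00478 + 0.7152×0.08022 + 0.0722×0.03955 ≈ 0.06124
Color 2 (72,65,62):
  R=72: 72/255≈0.2824 > 0.04045 → ((0.2824+0.055)/1.055)^2.4 ≈ 0.06480
  G=65: 65/255≈0.2549 > 0.04045 → ((0.2549+0.055)/1.055)^2.4 ≈ 0.05286
  B=62: 62/255≈0.2431 > 0.04045 → ((0.2431+0.055)/1.055)^2.4 ≈ 0.04817
  L2 = 0.2126×0.06480 + 0.7152×0.05286 + 0.0722×0.04817 ≈ 0.05506
Lighter = 0.06124, Darker = 0.05506
Ratio = (L_lighter + 0.05) / (L_darker + 0.05)
Ratio = (0.06124 + 0.05) / (0.05506 + 0.05) = 0.11124 / 0.10506 ≈ 1.0589
Ratio ≈ 1.06:1


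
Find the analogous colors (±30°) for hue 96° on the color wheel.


Base hue: 96°
Left analog: (96 - 30) mod 360 = 66°
Right analog: (96 + 30) mod 360 = 126°
Analogous hues = 66° and 126°


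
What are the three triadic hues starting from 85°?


Triadic: equally spaced at 120° intervals
H1 = 85°
H2 = (85 + 120) mod 360 = 205°
H3 = (85 + 240) mod 360 = 325°
Triadic = 85°, 205°, 325°


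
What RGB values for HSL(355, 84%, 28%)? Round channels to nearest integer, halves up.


H=355°, S=0.84, L=0.28
C = (1-|2L-1|)×S = (1-|-0.44|)×0.84 = 0.4704
H' = H/60 = 355/60 ≈ 5.9167; X = C×(1-|H' mod 2 - 1|) = 0.0392
m = L - C/2 = 0.28 - 0.2352 = 0.0448
Sector ⌊H'⌋ = 5 → (R',G',B') = (0.4704, 0.0, 0.0392)
RGB = ((R'+m)×255, (G'+m)×255, (B'+m)×255) = (131.376, 11.424, 21.42)
Round half up → RGB(131, 11, 21)


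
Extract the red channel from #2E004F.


Color: #2E004F
R = 2E = 46
G = 00 = 0
B = 4F = 79
Red = 46


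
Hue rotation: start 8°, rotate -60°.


New hue = (H + rotation) mod 360
New hue = (8 -60) mod 360
= -52 mod 360
= 308°


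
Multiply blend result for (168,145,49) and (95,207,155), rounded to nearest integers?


Multiply: C = A×B/255, rounded to nearest integer
R: 168×95/255 = 15960/255 ≈ 62.588 → 63
G: 145×207/255 = 30015/255 ≈ 117.706 → 118
B: 49×155/255 = 7595/255 ≈ 29.784 → 30
= RGB(63, 118, 30)


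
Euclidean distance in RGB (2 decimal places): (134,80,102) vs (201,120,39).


d = √[(R₁-R₂)² + (G₁-G₂)² + (B₁-B₂)²]
d = √[(134-201)² + (80-120)² + (102-39)²]
d = √[4489 + 1600 + 3969]
d = √10058
d ≈ 100.29


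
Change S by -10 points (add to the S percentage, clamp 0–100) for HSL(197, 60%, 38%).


Original S = 60%
Adjustment = -10 percentage points
New S = 60 + (-10) = 50
Clamp to [0, 100] → 50
= HSL(197°, 50%, 38%)


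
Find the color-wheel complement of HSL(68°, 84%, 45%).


Complement = opposite side of color wheel = hue + 180°
H' = (68 + 180) mod 360 = 248°
S and L unchanged.
= HSL(248°, 84%, 45%)


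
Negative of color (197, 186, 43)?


Invert: (255-R, 255-G, 255-B)
R: 255-197 = 58
G: 255-186 = 69
B: 255-43 = 212
= RGB(58, 69, 212)


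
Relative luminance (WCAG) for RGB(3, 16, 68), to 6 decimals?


Linearize each channel (sRGB transfer function): c = v/255; c_lin = c/12.92 if c ≤ 0.04045, else ((c+0.055)/1.055)^2.4
  R: 3/255 ≈ 0.011765 ≤ 0.04045 → 0.011765/12.92 ≈ 0.000911
  G: 16/255 ≈ 0.062745 > 0.04045 → ((0.062745+0.055)/1.055)^2.4 ≈ 0.005182
  B: 68/255 ≈ 0.266667 > 0.04045 → ((0.266667+0.055)/1.055)^2.4 ≈ 0.057805
R_lin = 0.000911, G_lin = 0.005182, B_lin = 0.057805
L = 0.2126×R + 0.7152×G + 0.0722×B
L = 0.2126×0.000911 + 0.7152×0.005182 + 0.0722×0.057805
L ≈ 0.008073


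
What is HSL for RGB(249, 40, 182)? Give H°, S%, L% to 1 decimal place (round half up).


Normalize: R'=249/255≈0.9765, G'=40/255≈0.1569, B'=182/255≈0.7137
Max=249/255, Min=40/255, Δ=Max-Min=209/255
L = (Max+Min)/2 = (249+40)/510 = 289/510 = 0.56666… → L = 56.7%
L > 0.5 → S = Δ/(2-Max-Min) = 209/(510-249-40) = 209/221 = 0.94570… → S = 94.6%
(the 1/255 factors cancel in S and H, so raw channel differences can be used)
Max is R' → H = 60 × (((G-B)/Δ) mod 6) = 60 × (((40-182)/209) mod 6)
  (-142)/209 = -0.6794…; negative, so add 6 → 5.3205…
  H = 60 × 5.3205… = 319.234…° → H = 319.2°
= HSL(319.2°, 94.6%, 56.7%)


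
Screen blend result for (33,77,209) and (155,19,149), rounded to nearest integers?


Screen: C = 255 - (255-A)×(255-B)/255, rounded to nearest integer
R: 255 - (255-33)×(255-155)/255 = 255 - 22200/255 ≈ 255 - 87.059 = 167.941 → 168
G: 255 - (255-77)×(255-19)/255 = 255 - 42008/255 ≈ 255 - 164.737 = 90.263 → 90
B: 255 - (255-209)×(255-149)/255 = 255 - 4876/255 ≈ 255 - 19.122 = 235.878 → 236
= RGB(168, 90, 236)


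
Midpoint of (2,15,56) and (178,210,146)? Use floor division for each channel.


Midpoint: each channel = ⌊(C₁+C₂)/2⌋
R: ⌊(2+178)/2⌋ = 90
G: ⌊(15+210)/2⌋ = 112
B: ⌊(56+146)/2⌋ = 101
= RGB(90, 112, 101)


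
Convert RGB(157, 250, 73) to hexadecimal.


R = 157 → 9D (hex)
G = 250 → FA (hex)
B = 73 → 49 (hex)
Hex = #9DFA49


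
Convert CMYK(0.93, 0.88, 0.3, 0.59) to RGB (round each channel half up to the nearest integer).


R = 255 × (1-C) × (1-K) = 255 × 0.07 × 0.41 = 7.3185 → 7
G = 255 × (1-M) × (1-K) = 255 × 0.12 × 0.41 = 12.546 → 13
B = 255 × (1-Y) × (1-K) = 255 × 0.70 × 0.41 = 73.185 → 73
= RGB(7, 13, 73)


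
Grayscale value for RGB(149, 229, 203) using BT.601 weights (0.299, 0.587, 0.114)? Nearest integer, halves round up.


Gray = 0.299×R + 0.587×G + 0.114×B
Gray = 0.299×149 + 0.587×229 + 0.114×203
Gray = 44.551 + 134.423 + 23.142
Gray = 202.116 → round half up → 202
Gray = 202


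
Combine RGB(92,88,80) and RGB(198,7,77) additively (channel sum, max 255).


Additive: each channel = min(255, C₁+C₂)
R: 92+198 = 290 → 255
G: 88+7 = 95 → 95
B: 80+77 = 157 → 157
= RGB(255, 95, 157)


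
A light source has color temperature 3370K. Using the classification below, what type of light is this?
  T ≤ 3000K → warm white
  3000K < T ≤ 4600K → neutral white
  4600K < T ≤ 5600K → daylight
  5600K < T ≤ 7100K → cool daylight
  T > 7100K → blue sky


Temperature: 3370K
3000K < 3370K ≤ 4600K → neutral white
Classification: neutral white


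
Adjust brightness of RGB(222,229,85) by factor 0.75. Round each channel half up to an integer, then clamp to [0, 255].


Multiply each channel by 0.75, round half up, clamp to [0, 255]
R: 222×0.75 = 166.5 → round → 167
G: 229×0.75 = 171.75 → round → 172
B: 85×0.75 = 63.75 → round → 64
= RGB(167, 172, 64)


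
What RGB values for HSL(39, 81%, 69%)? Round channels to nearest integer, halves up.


H=39°, S=0.81, L=0.69
C = (1-|2L-1|)×S = (1-|0.38|)×0.81 = 0.5022
H' = H/60 = 39/60 ≈ 0.6500; X = C×(1-|H' mod 2 - 1|) = 0.32643
m = L - C/2 = 0.69 - 0.2511 = 0.4389
Sector ⌊H'⌋ = 0 → (R',G',B') = (0.5022, 0.32643, 0.0)
RGB = ((R'+m)×255, (G'+m)×255, (B'+m)×255) = (239.9805, 195.15915, 111.9195)
Round half up → RGB(240, 195, 112)


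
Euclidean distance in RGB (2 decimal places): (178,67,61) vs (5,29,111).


d = √[(R₁-R₂)² + (G₁-G₂)² + (B₁-B₂)²]
d = √[(178-5)² + (67-29)² + (61-111)²]
d = √[29929 + 1444 + 2500]
d = √33873
d ≈ 184.05


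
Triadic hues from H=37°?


Triadic: equally spaced at 120° intervals
H1 = 37°
H2 = (37 + 120) mod 360 = 157°
H3 = (37 + 240) mod 360 = 277°
Triadic = 37°, 157°, 277°


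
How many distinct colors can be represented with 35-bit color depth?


Colors = 2^bits = 2^35
= 34,359,738,368 colors


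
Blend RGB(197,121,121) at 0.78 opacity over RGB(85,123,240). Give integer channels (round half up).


C = α×F + (1-α)×B, with 1-α = 0.22
R: 0.78×197 + 0.22×85 = 153.66 + 18.70 = 172.36 → 172
G: 0.78×121 + 0.22×123 = 94.38 + 27.06 = 121.44 → 121
B: 0.78×121 + 0.22×240 = 94.38 + 52.80 = 147.18 → 147
= RGB(172, 121, 147)


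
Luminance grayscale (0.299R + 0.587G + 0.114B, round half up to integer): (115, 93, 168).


Gray = 0.299×R + 0.587×G + 0.114×B
Gray = 0.299×115 + 0.587×93 + 0.114×168
Gray = 34.385 + 54.591 + 19.152
Gray = 108.128 → round half up → 108
Gray = 108


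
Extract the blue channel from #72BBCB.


Color: #72BBCB
R = 72 = 114
G = BB = 187
B = CB = 203
Blue = 203


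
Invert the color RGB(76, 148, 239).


Invert: (255-R, 255-G, 255-B)
R: 255-76 = 179
G: 255-148 = 107
B: 255-239 = 16
= RGB(179, 107, 16)


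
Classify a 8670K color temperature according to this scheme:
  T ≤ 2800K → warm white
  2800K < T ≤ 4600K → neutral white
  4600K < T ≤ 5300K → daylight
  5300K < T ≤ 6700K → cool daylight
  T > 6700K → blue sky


Temperature: 8670K
8670K > 6700K → blue sky
Classification: blue sky


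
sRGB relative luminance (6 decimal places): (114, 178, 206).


Linearize each channel (sRGB transfer function): c = v/255; c_lin = c/12.92 if c ≤ 0.04045, else ((c+0.055)/1.055)^2.4
  R: 114/255 ≈ 0.447059 > 0.04045 → ((0.447059+0.055)/1.055)^2.4 ≈ 0.168269
  G: 178/255 ≈ 0.698039 > 0.04045 → ((0.698039+0.055)/1.055)^2.4 ≈ 0.445201
  B: 206/255 ≈ 0.807843 > 0.04045 → ((0.807843+0.055)/1.055)^2.4 ≈ 0.617207
R_lin = 0.168269, G_lin = 0.445201, B_lin = 0.617207
L = 0.2126×R + 0.7152×G + 0.0722×B
L = 0.2126×0.168269 + 0.7152×0.445201 + 0.0722×0.617207
L ≈ 0.398744


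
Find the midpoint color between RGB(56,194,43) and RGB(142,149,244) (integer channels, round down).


Midpoint: each channel = ⌊(C₁+C₂)/2⌋
R: ⌊(56+142)/2⌋ = 99
G: ⌊(194+149)/2⌋ = 171
B: ⌊(43+244)/2⌋ = 143
= RGB(99, 171, 143)


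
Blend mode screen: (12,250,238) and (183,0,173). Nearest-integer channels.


Screen: C = 255 - (255-A)×(255-B)/255, rounded to nearest integer
R: 255 - (255-12)×(255-183)/255 = 255 - 17496/255 ≈ 255 - 68.612 = 186.388 → 186
G: 255 - (255-250)×(255-0)/255 = 255 - 1275/255 ≈ 255 - 5.000 = 250.000 → 250
B: 255 - (255-238)×(255-173)/255 = 255 - 1394/255 ≈ 255 - 5.467 = 249.533 → 250
= RGB(186, 250, 250)


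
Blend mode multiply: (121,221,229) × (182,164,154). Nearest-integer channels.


Multiply: C = A×B/255, rounded to nearest integer
R: 121×182/255 = 22022/255 ≈ 86.361 → 86
G: 221×164/255 = 36244/255 ≈ 142.133 → 142
B: 229×154/255 = 35266/255 ≈ 138.298 → 138
= RGB(86, 142, 138)


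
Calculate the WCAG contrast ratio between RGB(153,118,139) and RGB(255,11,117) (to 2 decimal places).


Linearize each sRGB channel c=v/255: c/12.92 if c ≤ 0.04045 else ((c+0.055)/1.055)^2.4
L = 0.2126×R_lin + 0.7152×G_lin + 0.0722×B_lin
Color 1 (153,118,139):
  R=153: 153/255≈0.6000 > 0.04045 → ((0.6000+0.055)/1.055)^2.4 ≈ 0.31855
  G=118: 118/255≈0.4627 > 0.04045 → ((0.4627+0.055)/1.055)^2.4 ≈ 0.18116
  B=139: 139/255≈0.5451 > 0.04045 → ((0.5451+0.055)/1.055)^2.4 ≈ 0.25818
  L1 = 0.2126×0.31855 + 0.7152×0.18116 + 0.0722×0.25818 ≈ 0.21593
Color 2 (255,11,117):
  R=255: 255/255≈1.0000 > 0.04045 → ((1.0000+0.055)/1.055)^2.4 ≈ 1.00000
  G=11: 11/255≈0.0431 > 0.04045 → ((0.0431+0.055)/1.055)^2.4 ≈ 0.00335
  B=117: 117/255≈0.4588 > 0.04045 → ((0.4588+0.055)/1.055)^2.4 ≈ 0.17789
  L2 = 0.2126×1.00000 + 0.7152×0.00335 + 0.0722×0.17789 ≈ 0.22784
Lighter = 0.22784, Darker = 0.21593
Ratio = (L_lighter + 0.05) / (L_darker + 0.05)
Ratio = (0.22784 + 0.05) / (0.21593 + 0.05) = 0.27784 / 0.26593 ≈ 1.0448
Ratio ≈ 1.04:1


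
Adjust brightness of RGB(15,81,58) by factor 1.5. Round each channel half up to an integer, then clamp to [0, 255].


Multiply each channel by 1.5, round half up, clamp to [0, 255]
R: 15×1.5 = 22.5 → round → 23
G: 81×1.5 = 121.5 → round → 122
B: 58×1.5 = 87
= RGB(23, 122, 87)


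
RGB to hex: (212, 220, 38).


R = 212 → D4 (hex)
G = 220 → DC (hex)
B = 38 → 26 (hex)
Hex = #D4DC26


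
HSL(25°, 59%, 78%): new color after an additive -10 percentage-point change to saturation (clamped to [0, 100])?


Original S = 59%
Adjustment = -10 percentage points
New S = 59 + (-10) = 49
Clamp to [0, 100] → 49
= HSL(25°, 49%, 78%)


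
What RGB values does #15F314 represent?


15 → 21 (R)
F3 → 243 (G)
14 → 20 (B)
= RGB(21, 243, 20)


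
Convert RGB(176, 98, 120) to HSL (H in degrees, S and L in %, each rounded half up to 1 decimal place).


Normalize: R'=176/255≈0.6902, G'=98/255≈0.3843, B'=120/255≈0.4706
Max=176/255, Min=98/255, Δ=Max-Min=78/255
L = (Max+Min)/2 = (176+98)/510 = 274/510 = 0.53725… → L = 53.7%
L > 0.5 → S = Δ/(2-Max-Min) = 78/(510-176-98) = 78/236 = 0.33050… → S = 33.1%
(the 1/255 factors cancel in S and H, so raw channel differences can be used)
Max is R' → H = 60 × (((G-B)/Δ) mod 6) = 60 × (((98-120)/78) mod 6)
  (-22)/78 = -0.2820…; negative, so add 6 → 5.7179…
  H = 60 × 5.7179… = 343.076…° → H = 343.1°
= HSL(343.1°, 33.1%, 53.7%)


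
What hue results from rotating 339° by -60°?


New hue = (H + rotation) mod 360
New hue = (339 -60) mod 360
= 279 mod 360
= 279°


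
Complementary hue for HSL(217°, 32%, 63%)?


Complement = opposite side of color wheel = hue + 180°
H' = (217 + 180) mod 360 = 37°
S and L unchanged.
= HSL(37°, 32%, 63%)


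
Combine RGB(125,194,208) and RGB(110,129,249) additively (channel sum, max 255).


Additive: each channel = min(255, C₁+C₂)
R: 125+110 = 235 → 235
G: 194+129 = 323 → 255
B: 208+249 = 457 → 255
= RGB(235, 255, 255)


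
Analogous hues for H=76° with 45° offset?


Base hue: 76°
Left analog: (76 - 45) mod 360 = 31°
Right analog: (76 + 45) mod 360 = 121°
Analogous hues = 31° and 121°


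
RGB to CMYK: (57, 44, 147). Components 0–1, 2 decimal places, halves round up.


R'=57/255≈0.2235, G'=44/255≈0.1725, B'=147/255≈0.5765
K = 1 - max(R',G',B') = 1 - 147/255 = 108/255 = 0.42352… → 0.42
(1-R'-K)/(1-K) simplifies to (max-R)/max with max = 147:
C = (147-57)/147 = 90/147 = 0.61224… → 0.61
M = (147-44)/147 = 103/147 = 0.70068… → 0.70
Y = (147-147)/147 = 0/147 = 0 → 0.00
= CMYK(0.61, 0.70, 0.00, 0.42)


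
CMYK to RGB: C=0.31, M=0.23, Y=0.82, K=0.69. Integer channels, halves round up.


R = 255 × (1-C) × (1-K) = 255 × 0.69 × 0.31 = 54.5445 → 55
G = 255 × (1-M) × (1-K) = 255 × 0.77 × 0.31 = 60.8685 → 61
B = 255 × (1-Y) × (1-K) = 255 × 0.18 × 0.31 = 14.229 → 14
= RGB(55, 61, 14)


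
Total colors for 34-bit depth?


Colors = 2^bits = 2^34
= 17,179,869,184 colors


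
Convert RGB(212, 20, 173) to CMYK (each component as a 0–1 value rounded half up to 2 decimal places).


R'=212/255≈0.8314, G'=20/255≈0.0784, B'=173/255≈0.6784
K = 1 - max(R',G',B') = 1 - 212/255 = 43/255 = 0.16862… → 0.17
(1-R'-K)/(1-K) simplifies to (max-R)/max with max = 212:
C = (212-212)/212 = 0/212 = 0 → 0.00
M = (212-20)/212 = 192/212 = 0.90566… → 0.91
Y = (212-173)/212 = 39/212 = 0.18396… → 0.18
= CMYK(0.00, 0.91, 0.18, 0.17)


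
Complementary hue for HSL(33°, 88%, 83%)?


Complement = opposite side of color wheel = hue + 180°
H' = (33 + 180) mod 360 = 213°
S and L unchanged.
= HSL(213°, 88%, 83%)


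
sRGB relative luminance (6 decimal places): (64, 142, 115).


Linearize each channel (sRGB transfer function): c = v/255; c_lin = c/12.92 if c ≤ 0.04045, else ((c+0.055)/1.055)^2.4
  R: 64/255 ≈ 0.250980 > 0.04045 → ((0.250980+0.055)/1.055)^2.4 ≈ 0.051269
  G: 142/255 ≈ 0.556863 > 0.04045 → ((0.556863+0.055)/1.055)^2.4 ≈ 0.270498
  B: 115/255 ≈ 0.450980 > 0.04045 → ((0.450980+0.055)/1.055)^2.4 ≈ 0.171441
R_lin = 0.051269, G_lin = 0.270498, B_lin = 0.171441
L = 0.2126×R + 0.7152×G + 0.0722×B
L = 0.2126×0.051269 + 0.7152×0.270498 + 0.0722×0.171441
L ≈ 0.216738


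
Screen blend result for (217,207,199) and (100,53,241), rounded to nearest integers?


Screen: C = 255 - (255-A)×(255-B)/255, rounded to nearest integer
R: 255 - (255-217)×(255-100)/255 = 255 - 5890/255 ≈ 255 - 23.098 = 231.902 → 232
G: 255 - (255-207)×(255-53)/255 = 255 - 9696/255 ≈ 255 - 38.024 = 216.976 → 217
B: 255 - (255-199)×(255-241)/255 = 255 - 784/255 ≈ 255 - 3.075 = 251.925 → 252
= RGB(232, 217, 252)


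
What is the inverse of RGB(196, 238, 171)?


Invert: (255-R, 255-G, 255-B)
R: 255-196 = 59
G: 255-238 = 17
B: 255-171 = 84
= RGB(59, 17, 84)


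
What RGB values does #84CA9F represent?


84 → 132 (R)
CA → 202 (G)
9F → 159 (B)
= RGB(132, 202, 159)


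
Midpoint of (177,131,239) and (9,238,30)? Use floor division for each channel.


Midpoint: each channel = ⌊(C₁+C₂)/2⌋
R: ⌊(177+9)/2⌋ = 93
G: ⌊(131+238)/2⌋ = 184
B: ⌊(239+30)/2⌋ = 134
= RGB(93, 184, 134)


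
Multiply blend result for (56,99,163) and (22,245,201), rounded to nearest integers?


Multiply: C = A×B/255, rounded to nearest integer
R: 56×22/255 = 1232/255 ≈ 4.831 → 5
G: 99×245/255 = 24255/255 ≈ 95.118 → 95
B: 163×201/255 = 32763/255 ≈ 128.482 → 128
= RGB(5, 95, 128)


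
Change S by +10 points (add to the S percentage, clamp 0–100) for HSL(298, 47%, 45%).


Original S = 47%
Adjustment = +10 percentage points
New S = 47 + (10) = 57
Clamp to [0, 100] → 57
= HSL(298°, 57%, 45%)


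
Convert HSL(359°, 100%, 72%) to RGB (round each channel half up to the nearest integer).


H=359°, S=1.00, L=0.72
C = (1-|2L-1|)×S = (1-|0.44|)×1.00 = 0.56
H' = H/60 = 359/60 ≈ 5.9833; X = C×(1-|H' mod 2 - 1|) ≈ 0.0093
m = L - C/2 = 0.72 - 0.28 = 0.44
Sector ⌊H'⌋ = 5 → (R',G',B') = (0.56, 0.0, ≈0.0093)
RGB = ((R'+m)×255, (G'+m)×255, (B'+m)×255) = (255.0, 112.2, 114.58)
Round half up → RGB(255, 112, 115)


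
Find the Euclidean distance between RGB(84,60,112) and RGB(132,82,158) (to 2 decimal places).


d = √[(R₁-R₂)² + (G₁-G₂)² + (B₁-B₂)²]
d = √[(84-132)² + (60-82)² + (112-158)²]
d = √[2304 + 484 + 2116]
d = √4904
d ≈ 70.03


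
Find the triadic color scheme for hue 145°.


Triadic: equally spaced at 120° intervals
H1 = 145°
H2 = (145 + 120) mod 360 = 265°
H3 = (145 + 240) mod 360 = 25°
Triadic = 145°, 265°, 25°


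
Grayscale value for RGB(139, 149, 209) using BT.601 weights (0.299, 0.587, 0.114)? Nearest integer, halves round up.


Gray = 0.299×R + 0.587×G + 0.114×B
Gray = 0.299×139 + 0.587×149 + 0.114×209
Gray = 41.561 + 87.463 + 23.826
Gray = 152.850 → round half up → 153
Gray = 153


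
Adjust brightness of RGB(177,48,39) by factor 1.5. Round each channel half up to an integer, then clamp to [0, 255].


Multiply each channel by 1.5, round half up, clamp to [0, 255]
R: 177×1.5 = 265.5 → round → 266 → clamp → 255
G: 48×1.5 = 72
B: 39×1.5 = 58.5 → round → 59
= RGB(255, 72, 59)


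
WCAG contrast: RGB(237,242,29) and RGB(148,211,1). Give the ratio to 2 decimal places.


Linearize each sRGB channel c=v/255: c/12.92 if c ≤ 0.04045 else ((c+0.055)/1.055)^2.4
L = 0.2126×R_lin + 0.7152×G_lin + 0.0722×B_lin
Color 1 (237,242,29):
  R=237: 237/255≈0.9294 > 0.04045 → ((0.9294+0.055)/1.055)^2.4 ≈ 0.84687
  G=242: 242/255≈0.9490 > 0.04045 → ((0.9490+0.055)/1.055)^2.4 ≈ 0.88792
  B=29: 29/255≈0.1137 > 0.04045 → ((0.1137+0.055)/1.055)^2.4 ≈ 0.01229
  L1 = 0.2126×0.84687 + 0.7152×0.88792 + 0.0722×0.01229 ≈ 0.81597
Color 2 (148,211,1):
  R=148: 148/255≈0.5804 > 0.04045 → ((0.5804+0.055)/1.055)^2.4 ≈ 0.29614
  G=211: 211/255≈0.8275 > 0.04045 → ((0.8275+0.055)/1.055)^2.4 ≈ 0.65141
  B=1: 1/255≈0.0039 ≤ 0.04045 → 0.0039/12.92 ≈ 0.00030
  L2 = 0.2126×0.29614 + 0.7152×0.65141 + 0.0722×0.00030 ≈ 0.52887
Lighter = 0.81597, Darker = 0.52887
Ratio = (L_lighter + 0.05) / (L_darker + 0.05)
Ratio = (0.81597 + 0.05) / (0.52887 + 0.05) = 0.86597 / 0.57887 ≈ 1.4960
Ratio ≈ 1.50:1


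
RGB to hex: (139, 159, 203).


R = 139 → 8B (hex)
G = 159 → 9F (hex)
B = 203 → CB (hex)
Hex = #8B9FCB


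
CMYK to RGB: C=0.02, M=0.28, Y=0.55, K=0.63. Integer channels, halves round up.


R = 255 × (1-C) × (1-K) = 255 × 0.98 × 0.37 = 92.463 → 92
G = 255 × (1-M) × (1-K) = 255 × 0.72 × 0.37 = 67.932 → 68
B = 255 × (1-Y) × (1-K) = 255 × 0.45 × 0.37 = 42.4575 → 42
= RGB(92, 68, 42)


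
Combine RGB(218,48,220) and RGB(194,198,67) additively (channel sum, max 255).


Additive: each channel = min(255, C₁+C₂)
R: 218+194 = 412 → 255
G: 48+198 = 246 → 246
B: 220+67 = 287 → 255
= RGB(255, 246, 255)


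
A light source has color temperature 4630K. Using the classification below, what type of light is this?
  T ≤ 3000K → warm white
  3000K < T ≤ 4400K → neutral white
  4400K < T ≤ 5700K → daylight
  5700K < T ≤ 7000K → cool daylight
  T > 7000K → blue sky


Temperature: 4630K
4400K < 4630K ≤ 5700K → daylight
Classification: daylight


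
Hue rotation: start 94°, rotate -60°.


New hue = (H + rotation) mod 360
New hue = (94 -60) mod 360
= 34 mod 360
= 34°


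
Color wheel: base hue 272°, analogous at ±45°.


Base hue: 272°
Left analog: (272 - 45) mod 360 = 227°
Right analog: (272 + 45) mod 360 = 317°
Analogous hues = 227° and 317°


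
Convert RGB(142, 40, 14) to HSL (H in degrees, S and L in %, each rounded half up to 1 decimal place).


Normalize: R'=142/255≈0.5569, G'=40/255≈0.1569, B'=14/255≈0.0549
Max=142/255, Min=14/255, Δ=Max-Min=128/255
L = (Max+Min)/2 = (142+14)/510 = 156/510 = 0.30588… → L = 30.6%
L ≤ 0.5 → S = Δ/(Max+Min) = 128/(142+14) = 128/156 = 0.82051… → S = 82.1%
(the 1/255 factors cancel in S and H, so raw channel differences can be used)
Max is R' → H = 60 × (((G-B)/Δ) mod 6) = 60 × (((40-14)/128) mod 6)
  26/128 = 0.2031…
  H = 60 × 0.2031… = 12.187…° → H = 12.2°
= HSL(12.2°, 82.1%, 30.6%)


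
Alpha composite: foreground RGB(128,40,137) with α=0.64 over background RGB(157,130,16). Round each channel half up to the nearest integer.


C = α×F + (1-α)×B, with 1-α = 0.36
R: 0.64×128 + 0.36×157 = 81.92 + 56.52 = 138.44 → 138
G: 0.64×40 + 0.36×130 = 25.60 + 46.80 = 72.40 → 72
B: 0.64×137 + 0.36×16 = 87.68 + 5.76 = 93.44 → 93
= RGB(138, 72, 93)


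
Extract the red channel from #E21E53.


Color: #E21E53
R = E2 = 226
G = 1E = 30
B = 53 = 83
Red = 226


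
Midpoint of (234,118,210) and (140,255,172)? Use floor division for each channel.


Midpoint: each channel = ⌊(C₁+C₂)/2⌋
R: ⌊(234+140)/2⌋ = 187
G: ⌊(118+255)/2⌋ = 186
B: ⌊(210+172)/2⌋ = 191
= RGB(187, 186, 191)


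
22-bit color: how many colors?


Colors = 2^bits = 2^22
= 4,194,304 colors


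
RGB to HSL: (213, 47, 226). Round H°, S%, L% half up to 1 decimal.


Normalize: R'=213/255≈0.8353, G'=47/255≈0.1843, B'=226/255≈0.8863
Max=226/255, Min=47/255, Δ=Max-Min=179/255
L = (Max+Min)/2 = (226+47)/510 = 273/510 = 0.53529… → L = 53.5%
L > 0.5 → S = Δ/(2-Max-Min) = 179/(510-226-47) = 179/237 = 0.75527… → S = 75.5%
(the 1/255 factors cancel in S and H, so raw channel differences can be used)
Max is B' → H = 60 × ((R-G)/Δ + 4) = 60 × ((213-47)/179 + 4)
  166/179 + 4 = 0.9273… + 4 = 4.9273…
  H = 60 × 4.9273… = 295.642…° → H = 295.6°
= HSL(295.6°, 75.5%, 53.5%)


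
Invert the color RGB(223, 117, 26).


Invert: (255-R, 255-G, 255-B)
R: 255-223 = 32
G: 255-117 = 138
B: 255-26 = 229
= RGB(32, 138, 229)


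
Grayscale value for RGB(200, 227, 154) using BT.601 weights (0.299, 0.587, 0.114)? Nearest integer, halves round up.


Gray = 0.299×R + 0.587×G + 0.114×B
Gray = 0.299×200 + 0.587×227 + 0.114×154
Gray = 59.800 + 133.249 + 17.556
Gray = 210.605 → round half up → 211
Gray = 211


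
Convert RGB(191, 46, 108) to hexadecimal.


R = 191 → BF (hex)
G = 46 → 2E (hex)
B = 108 → 6C (hex)
Hex = #BF2E6C


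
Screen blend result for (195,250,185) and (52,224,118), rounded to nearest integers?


Screen: C = 255 - (255-A)×(255-B)/255, rounded to nearest integer
R: 255 - (255-195)×(255-52)/255 = 255 - 12180/255 ≈ 255 - 47.765 = 207.235 → 207
G: 255 - (255-250)×(255-224)/255 = 255 - 155/255 ≈ 255 - 0.608 = 254.392 → 254
B: 255 - (255-185)×(255-118)/255 = 255 - 9590/255 ≈ 255 - 37.608 = 217.392 → 217
= RGB(207, 254, 217)


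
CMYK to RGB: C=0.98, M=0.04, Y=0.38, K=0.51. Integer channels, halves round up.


R = 255 × (1-C) × (1-K) = 255 × 0.02 × 0.49 = 2.499 → 2
G = 255 × (1-M) × (1-K) = 255 × 0.96 × 0.49 = 119.952 → 120
B = 255 × (1-Y) × (1-K) = 255 × 0.62 × 0.49 = 77.469 → 77
= RGB(2, 120, 77)


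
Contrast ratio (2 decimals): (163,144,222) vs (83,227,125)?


Linearize each sRGB channel c=v/255: c/12.92 if c ≤ 0.04045 else ((c+0.055)/1.055)^2.4
L = 0.2126×R_lin + 0.7152×G_lin + 0.0722×B_lin
Color 1 (163,144,222):
  R=163: 163/255≈0.6392 > 0.04045 → ((0.6392+0.055)/1.055)^2.4 ≈ 0.36625
  G=144: 144/255≈0.5647 > 0.04045 → ((0.5647+0.055)/1.055)^2.4 ≈ 0.27889
  B=222: 222/255≈0.8706 > 0.04045 → ((0.8706+0.055)/1.055)^2.4 ≈ 0.73046
  L1 = 0.2126×0.36625 + 0.7152×0.27889 + 0.0722×0.73046 ≈ 0.33007
Color 2 (83,227,125):
  R=83: 83/255≈0.3255 > 0.04045 → ((0.3255+0.055)/1.055)^2.4 ≈ 0.08650
  G=227: 227/255≈0.8902 > 0.04045 → ((0.8902+0.055)/1.055)^2.4 ≈ 0.76815
  B=125: 125/255≈0.4902 > 0.04045 → ((0.4902+0.055)/1.055)^2.4 ≈ 0.20508
  L2 = 0.2126×0.08650 + 0.7152×0.76815 + 0.0722×0.20508 ≈ 0.58258
Lighter = 0.58258, Darker = 0.33007
Ratio = (L_lighter + 0.05) / (L_darker + 0.05)
Ratio = (0.58258 + 0.05) / (0.33007 + 0.05) = 0.63258 / 0.38007 ≈ 1.6644
Ratio ≈ 1.66:1


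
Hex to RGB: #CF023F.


CF → 207 (R)
02 → 2 (G)
3F → 63 (B)
= RGB(207, 2, 63)


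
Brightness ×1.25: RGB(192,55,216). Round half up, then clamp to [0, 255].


Multiply each channel by 1.25, round half up, clamp to [0, 255]
R: 192×1.25 = 240
G: 55×1.25 = 68.75 → round → 69
B: 216×1.25 = 270 → clamp → 255
= RGB(240, 69, 255)


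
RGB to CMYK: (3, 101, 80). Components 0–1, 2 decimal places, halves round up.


R'=3/255≈0.0118, G'=101/255≈0.3961, B'=80/255≈0.3137
K = 1 - max(R',G',B') = 1 - 101/255 = 154/255 = 0.60392… → 0.60
(1-R'-K)/(1-K) simplifies to (max-R)/max with max = 101:
C = (101-3)/101 = 98/101 = 0.97029… → 0.97
M = (101-101)/101 = 0/101 = 0 → 0.00
Y = (101-80)/101 = 21/101 = 0.20792… → 0.21
= CMYK(0.97, 0.00, 0.21, 0.60)


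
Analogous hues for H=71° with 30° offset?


Base hue: 71°
Left analog: (71 - 30) mod 360 = 41°
Right analog: (71 + 30) mod 360 = 101°
Analogous hues = 41° and 101°


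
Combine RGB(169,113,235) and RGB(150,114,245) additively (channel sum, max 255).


Additive: each channel = min(255, C₁+C₂)
R: 169+150 = 319 → 255
G: 113+114 = 227 → 227
B: 235+245 = 480 → 255
= RGB(255, 227, 255)


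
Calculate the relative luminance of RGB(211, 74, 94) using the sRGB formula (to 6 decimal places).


Linearize each channel (sRGB transfer function): c = v/255; c_lin = c/12.92 if c ≤ 0.04045, else ((c+0.055)/1.055)^2.4
  R: 211/255 ≈ 0.827451 > 0.04045 → ((0.827451+0.055)/1.055)^2.4 ≈ 0.651406
  G: 74/255 ≈ 0.290196 > 0.04045 → ((0.290196+0.055)/1.055)^2.4 ≈ 0.068478
  B: 94/255 ≈ 0.368627 > 0.04045 → ((0.368627+0.055)/1.055)^2.4 ≈ 0.111932
R_lin = 0.651406, G_lin = 0.068478, B_lin = 0.111932
L = 0.2126×R + 0.7152×G + 0.0722×B
L = 0.2126×0.651406 + 0.7152×0.068478 + 0.0722×0.111932
L ≈ 0.195546


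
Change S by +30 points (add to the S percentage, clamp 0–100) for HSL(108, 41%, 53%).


Original S = 41%
Adjustment = +30 percentage points
New S = 41 + (30) = 71
Clamp to [0, 100] → 71
= HSL(108°, 71%, 53%)


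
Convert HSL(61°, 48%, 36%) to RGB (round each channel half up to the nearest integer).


H=61°, S=0.48, L=0.36
C = (1-|2L-1|)×S = (1-|-0.28|)×0.48 = 0.3456
H' = H/60 = 61/60 ≈ 1.0167; X = C×(1-|H' mod 2 - 1|) = 0.33984
m = L - C/2 = 0.36 - 0.1728 = 0.1872
Sector ⌊H'⌋ = 1 → (R',G',B') = (0.33984, 0.3456, 0.0)
RGB = ((R'+m)×255, (G'+m)×255, (B'+m)×255) = (134.3952, 135.864, 47.736)
Round half up → RGB(134, 136, 48)


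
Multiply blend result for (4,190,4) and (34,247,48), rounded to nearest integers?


Multiply: C = A×B/255, rounded to nearest integer
R: 4×34/255 = 136/255 ≈ 0.533 → 1
G: 190×247/255 = 46930/255 ≈ 184.039 → 184
B: 4×48/255 = 192/255 ≈ 0.753 → 1
= RGB(1, 184, 1)


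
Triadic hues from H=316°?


Triadic: equally spaced at 120° intervals
H1 = 316°
H2 = (316 + 120) mod 360 = 76°
H3 = (316 + 240) mod 360 = 196°
Triadic = 316°, 76°, 196°


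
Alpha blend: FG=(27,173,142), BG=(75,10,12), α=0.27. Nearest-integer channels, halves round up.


C = α×F + (1-α)×B, with 1-α = 0.73
R: 0.27×27 + 0.73×75 = 7.29 + 54.75 = 62.04 → 62
G: 0.27×173 + 0.73×10 = 46.71 + 7.30 = 54.01 → 54
B: 0.27×142 + 0.73×12 = 38.34 + 8.76 = 47.10 → 47
= RGB(62, 54, 47)


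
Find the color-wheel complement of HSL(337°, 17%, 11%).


Complement = opposite side of color wheel = hue + 180°
H' = (337 + 180) mod 360 = 157°
S and L unchanged.
= HSL(157°, 17%, 11%)


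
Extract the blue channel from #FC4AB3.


Color: #FC4AB3
R = FC = 252
G = 4A = 74
B = B3 = 179
Blue = 179


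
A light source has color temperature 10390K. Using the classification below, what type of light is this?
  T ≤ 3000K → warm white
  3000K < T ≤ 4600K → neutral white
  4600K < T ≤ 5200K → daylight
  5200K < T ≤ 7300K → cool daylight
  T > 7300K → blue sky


Temperature: 10390K
10390K > 7300K → blue sky
Classification: blue sky


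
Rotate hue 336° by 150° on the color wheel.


New hue = (H + rotation) mod 360
New hue = (336 + 150) mod 360
= 486 mod 360
= 126°


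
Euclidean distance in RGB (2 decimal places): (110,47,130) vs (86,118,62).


d = √[(R₁-R₂)² + (G₁-G₂)² + (B₁-B₂)²]
d = √[(110-86)² + (47-118)² + (130-62)²]
d = √[576 + 5041 + 4624]
d = √10241
d ≈ 101.20


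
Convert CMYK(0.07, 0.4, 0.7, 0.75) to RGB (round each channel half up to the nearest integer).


R = 255 × (1-C) × (1-K) = 255 × 0.93 × 0.25 = 59.2875 → 59
G = 255 × (1-M) × (1-K) = 255 × 0.60 × 0.25 = 38.25 → 38
B = 255 × (1-Y) × (1-K) = 255 × 0.30 × 0.25 = 19.125 → 19
= RGB(59, 38, 19)


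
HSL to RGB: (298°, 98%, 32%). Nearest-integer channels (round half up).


H=298°, S=0.98, L=0.32
C = (1-|2L-1|)×S = (1-|-0.36|)×0.98 = 0.6272
H' = H/60 = 298/60 ≈ 4.9667; X = C×(1-|H' mod 2 - 1|) ≈ 0.6063
m = L - C/2 = 0.32 - 0.3136 = 0.0064
Sector ⌊H'⌋ = 4 → (R',G',B') = (≈0.6063, 0.0, 0.6272)
RGB = ((R'+m)×255, (G'+m)×255, (B'+m)×255) = (156.2368, 1.632, 161.568)
Round half up → RGB(156, 2, 162)


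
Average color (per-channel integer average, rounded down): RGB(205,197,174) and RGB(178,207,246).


Midpoint: each channel = ⌊(C₁+C₂)/2⌋
R: ⌊(205+178)/2⌋ = 191
G: ⌊(197+207)/2⌋ = 202
B: ⌊(174+246)/2⌋ = 210
= RGB(191, 202, 210)


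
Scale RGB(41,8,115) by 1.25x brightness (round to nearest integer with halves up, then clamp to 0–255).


Multiply each channel by 1.25, round half up, clamp to [0, 255]
R: 41×1.25 = 51.25 → round → 51
G: 8×1.25 = 10
B: 115×1.25 = 143.75 → round → 144
= RGB(51, 10, 144)


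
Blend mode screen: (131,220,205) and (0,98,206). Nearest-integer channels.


Screen: C = 255 - (255-A)×(255-B)/255, rounded to nearest integer
R: 255 - (255-131)×(255-0)/255 = 255 - 31620/255 ≈ 255 - 124.000 = 131.000 → 131
G: 255 - (255-220)×(255-98)/255 = 255 - 5495/255 ≈ 255 - 21.549 = 233.451 → 233
B: 255 - (255-205)×(255-206)/255 = 255 - 2450/255 ≈ 255 - 9.608 = 245.392 → 245
= RGB(131, 233, 245)


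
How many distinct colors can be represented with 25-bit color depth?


Colors = 2^bits = 2^25
= 33,554,432 colors


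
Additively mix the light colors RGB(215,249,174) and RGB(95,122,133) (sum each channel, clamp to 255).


Additive: each channel = min(255, C₁+C₂)
R: 215+95 = 310 → 255
G: 249+122 = 371 → 255
B: 174+133 = 307 → 255
= RGB(255, 255, 255)


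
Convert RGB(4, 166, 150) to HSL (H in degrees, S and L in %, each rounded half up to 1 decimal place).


Normalize: R'=4/255≈0.0157, G'=166/255≈0.6510, B'=150/255≈0.5882
Max=166/255, Min=4/255, Δ=Max-Min=162/255
L = (Max+Min)/2 = (166+4)/510 = 170/510 = 0.33333… → L = 33.3%
L ≤ 0.5 → S = Δ/(Max+Min) = 162/(166+4) = 162/170 = 0.95294… → S = 95.3%
(the 1/255 factors cancel in S and H, so raw channel differences can be used)
Max is G' → H = 60 × ((B-R)/Δ + 2) = 60 × ((150-4)/162 + 2)
  146/162 + 2 = 0.9012… + 2 = 2.9012…
  H = 60 × 2.9012… = 174.074…° → H = 174.1°
= HSL(174.1°, 95.3%, 33.3%)
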